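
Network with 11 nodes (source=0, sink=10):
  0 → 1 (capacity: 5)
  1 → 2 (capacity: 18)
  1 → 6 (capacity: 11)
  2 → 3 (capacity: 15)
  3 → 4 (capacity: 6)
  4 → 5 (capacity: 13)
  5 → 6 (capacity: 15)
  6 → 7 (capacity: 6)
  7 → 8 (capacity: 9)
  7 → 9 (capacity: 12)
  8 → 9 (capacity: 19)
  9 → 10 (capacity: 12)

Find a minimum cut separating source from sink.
Min cut value = 5, edges: (0,1)

Min cut value: 5
Partition: S = [0], T = [1, 2, 3, 4, 5, 6, 7, 8, 9, 10]
Cut edges: (0,1)

By max-flow min-cut theorem, max flow = min cut = 5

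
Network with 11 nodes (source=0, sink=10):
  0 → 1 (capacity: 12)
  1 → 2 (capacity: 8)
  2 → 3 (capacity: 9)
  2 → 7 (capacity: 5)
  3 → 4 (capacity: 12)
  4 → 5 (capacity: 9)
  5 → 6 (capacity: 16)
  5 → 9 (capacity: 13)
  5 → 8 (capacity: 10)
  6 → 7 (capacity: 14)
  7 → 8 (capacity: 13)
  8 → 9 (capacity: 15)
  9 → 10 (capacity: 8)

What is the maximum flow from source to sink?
Maximum flow = 8

Max flow: 8

Flow assignment:
  0 → 1: 8/12
  1 → 2: 8/8
  2 → 3: 3/9
  2 → 7: 5/5
  3 → 4: 3/12
  4 → 5: 3/9
  5 → 9: 3/13
  7 → 8: 5/13
  8 → 9: 5/15
  9 → 10: 8/8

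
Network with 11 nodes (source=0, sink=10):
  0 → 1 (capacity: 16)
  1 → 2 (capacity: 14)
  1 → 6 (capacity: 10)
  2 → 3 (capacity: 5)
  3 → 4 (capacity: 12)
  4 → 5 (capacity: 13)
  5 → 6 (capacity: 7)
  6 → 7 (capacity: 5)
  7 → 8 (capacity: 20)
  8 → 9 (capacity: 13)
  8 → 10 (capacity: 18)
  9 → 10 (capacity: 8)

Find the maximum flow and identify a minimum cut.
Max flow = 5, Min cut edges: (6,7)

Maximum flow: 5
Minimum cut: (6,7)
Partition: S = [0, 1, 2, 3, 4, 5, 6], T = [7, 8, 9, 10]

Max-flow min-cut theorem verified: both equal 5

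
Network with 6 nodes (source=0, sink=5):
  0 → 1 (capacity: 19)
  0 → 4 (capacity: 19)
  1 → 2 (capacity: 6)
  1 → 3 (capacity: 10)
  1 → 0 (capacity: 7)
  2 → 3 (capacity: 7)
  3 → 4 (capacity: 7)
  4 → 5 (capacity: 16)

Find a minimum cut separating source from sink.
Min cut value = 16, edges: (4,5)

Min cut value: 16
Partition: S = [0, 1, 2, 3, 4], T = [5]
Cut edges: (4,5)

By max-flow min-cut theorem, max flow = min cut = 16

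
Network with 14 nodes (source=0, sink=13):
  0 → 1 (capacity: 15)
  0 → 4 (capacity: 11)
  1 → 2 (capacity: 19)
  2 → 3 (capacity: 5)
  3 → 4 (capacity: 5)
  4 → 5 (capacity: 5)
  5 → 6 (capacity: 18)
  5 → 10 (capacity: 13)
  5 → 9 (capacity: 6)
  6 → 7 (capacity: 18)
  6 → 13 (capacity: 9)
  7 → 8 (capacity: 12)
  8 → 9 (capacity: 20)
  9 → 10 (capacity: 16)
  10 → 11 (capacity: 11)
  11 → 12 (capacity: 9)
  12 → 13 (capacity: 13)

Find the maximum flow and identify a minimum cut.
Max flow = 5, Min cut edges: (4,5)

Maximum flow: 5
Minimum cut: (4,5)
Partition: S = [0, 1, 2, 3, 4], T = [5, 6, 7, 8, 9, 10, 11, 12, 13]

Max-flow min-cut theorem verified: both equal 5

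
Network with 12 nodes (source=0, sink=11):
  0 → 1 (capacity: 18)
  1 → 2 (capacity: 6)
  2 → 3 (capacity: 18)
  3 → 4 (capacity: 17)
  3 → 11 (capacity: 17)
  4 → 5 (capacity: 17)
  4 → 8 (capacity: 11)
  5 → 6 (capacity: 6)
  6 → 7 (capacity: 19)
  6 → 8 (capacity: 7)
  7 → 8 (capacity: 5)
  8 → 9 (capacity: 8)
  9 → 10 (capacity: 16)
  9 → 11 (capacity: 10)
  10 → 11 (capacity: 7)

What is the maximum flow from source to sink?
Maximum flow = 6

Max flow: 6

Flow assignment:
  0 → 1: 6/18
  1 → 2: 6/6
  2 → 3: 6/18
  3 → 11: 6/17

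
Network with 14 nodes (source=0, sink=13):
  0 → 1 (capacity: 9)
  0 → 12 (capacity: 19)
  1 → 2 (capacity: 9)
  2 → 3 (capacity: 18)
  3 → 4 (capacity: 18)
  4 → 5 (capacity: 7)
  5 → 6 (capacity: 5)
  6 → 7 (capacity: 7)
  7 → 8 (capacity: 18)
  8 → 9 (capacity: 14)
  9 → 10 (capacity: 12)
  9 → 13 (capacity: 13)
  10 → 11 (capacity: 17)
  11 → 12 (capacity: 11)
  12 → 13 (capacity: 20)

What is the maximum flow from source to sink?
Maximum flow = 24

Max flow: 24

Flow assignment:
  0 → 1: 5/9
  0 → 12: 19/19
  1 → 2: 5/9
  2 → 3: 5/18
  3 → 4: 5/18
  4 → 5: 5/7
  5 → 6: 5/5
  6 → 7: 5/7
  7 → 8: 5/18
  8 → 9: 5/14
  9 → 13: 5/13
  12 → 13: 19/20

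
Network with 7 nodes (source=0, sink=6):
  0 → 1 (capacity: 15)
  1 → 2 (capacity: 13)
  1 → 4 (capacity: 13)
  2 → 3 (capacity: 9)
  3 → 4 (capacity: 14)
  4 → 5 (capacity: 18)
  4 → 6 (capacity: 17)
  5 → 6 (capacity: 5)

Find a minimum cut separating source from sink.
Min cut value = 15, edges: (0,1)

Min cut value: 15
Partition: S = [0], T = [1, 2, 3, 4, 5, 6]
Cut edges: (0,1)

By max-flow min-cut theorem, max flow = min cut = 15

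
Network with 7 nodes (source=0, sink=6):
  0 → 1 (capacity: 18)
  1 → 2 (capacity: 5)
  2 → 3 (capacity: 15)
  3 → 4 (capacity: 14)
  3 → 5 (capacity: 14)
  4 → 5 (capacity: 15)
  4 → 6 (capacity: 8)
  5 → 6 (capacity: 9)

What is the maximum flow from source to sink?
Maximum flow = 5

Max flow: 5

Flow assignment:
  0 → 1: 5/18
  1 → 2: 5/5
  2 → 3: 5/15
  3 → 4: 5/14
  4 → 6: 5/8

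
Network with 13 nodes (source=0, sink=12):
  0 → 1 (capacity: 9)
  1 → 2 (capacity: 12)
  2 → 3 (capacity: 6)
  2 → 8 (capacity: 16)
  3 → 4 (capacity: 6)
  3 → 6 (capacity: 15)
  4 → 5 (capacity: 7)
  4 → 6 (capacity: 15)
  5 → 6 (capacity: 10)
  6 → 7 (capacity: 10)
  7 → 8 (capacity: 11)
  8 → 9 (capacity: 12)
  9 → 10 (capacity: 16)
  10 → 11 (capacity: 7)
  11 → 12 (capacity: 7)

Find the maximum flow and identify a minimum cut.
Max flow = 7, Min cut edges: (11,12)

Maximum flow: 7
Minimum cut: (11,12)
Partition: S = [0, 1, 2, 3, 4, 5, 6, 7, 8, 9, 10, 11], T = [12]

Max-flow min-cut theorem verified: both equal 7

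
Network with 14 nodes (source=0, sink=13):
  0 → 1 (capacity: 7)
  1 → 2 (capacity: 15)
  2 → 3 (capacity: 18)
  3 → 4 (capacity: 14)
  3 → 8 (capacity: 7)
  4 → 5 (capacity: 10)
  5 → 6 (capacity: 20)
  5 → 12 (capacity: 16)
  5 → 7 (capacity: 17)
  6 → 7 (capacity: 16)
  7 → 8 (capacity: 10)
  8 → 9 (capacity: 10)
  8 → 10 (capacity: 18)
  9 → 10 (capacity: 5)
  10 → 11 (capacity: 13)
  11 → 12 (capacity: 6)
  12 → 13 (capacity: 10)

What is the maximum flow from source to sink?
Maximum flow = 7

Max flow: 7

Flow assignment:
  0 → 1: 7/7
  1 → 2: 7/15
  2 → 3: 7/18
  3 → 4: 7/14
  4 → 5: 7/10
  5 → 12: 7/16
  12 → 13: 7/10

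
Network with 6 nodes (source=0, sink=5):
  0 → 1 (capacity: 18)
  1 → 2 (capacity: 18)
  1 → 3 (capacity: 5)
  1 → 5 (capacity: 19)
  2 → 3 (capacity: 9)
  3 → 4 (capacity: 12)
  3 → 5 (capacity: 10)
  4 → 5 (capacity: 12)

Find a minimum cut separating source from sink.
Min cut value = 18, edges: (0,1)

Min cut value: 18
Partition: S = [0], T = [1, 2, 3, 4, 5]
Cut edges: (0,1)

By max-flow min-cut theorem, max flow = min cut = 18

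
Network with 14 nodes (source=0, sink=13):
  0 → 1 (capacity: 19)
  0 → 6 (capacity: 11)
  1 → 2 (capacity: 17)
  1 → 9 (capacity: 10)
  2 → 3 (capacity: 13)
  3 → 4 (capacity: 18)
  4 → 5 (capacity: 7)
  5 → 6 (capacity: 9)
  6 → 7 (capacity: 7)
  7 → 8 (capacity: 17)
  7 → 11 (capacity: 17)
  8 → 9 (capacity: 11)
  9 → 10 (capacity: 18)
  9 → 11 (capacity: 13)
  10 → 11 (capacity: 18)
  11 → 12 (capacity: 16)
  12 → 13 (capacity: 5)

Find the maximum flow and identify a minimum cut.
Max flow = 5, Min cut edges: (12,13)

Maximum flow: 5
Minimum cut: (12,13)
Partition: S = [0, 1, 2, 3, 4, 5, 6, 7, 8, 9, 10, 11, 12], T = [13]

Max-flow min-cut theorem verified: both equal 5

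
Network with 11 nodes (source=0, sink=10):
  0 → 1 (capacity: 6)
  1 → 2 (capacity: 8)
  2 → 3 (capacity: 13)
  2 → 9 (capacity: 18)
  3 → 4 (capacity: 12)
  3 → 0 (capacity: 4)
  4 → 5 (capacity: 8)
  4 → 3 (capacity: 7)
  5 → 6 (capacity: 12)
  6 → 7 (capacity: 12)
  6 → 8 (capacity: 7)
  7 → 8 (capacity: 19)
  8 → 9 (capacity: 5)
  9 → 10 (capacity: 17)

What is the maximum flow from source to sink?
Maximum flow = 6

Max flow: 6

Flow assignment:
  0 → 1: 6/6
  1 → 2: 6/8
  2 → 9: 6/18
  9 → 10: 6/17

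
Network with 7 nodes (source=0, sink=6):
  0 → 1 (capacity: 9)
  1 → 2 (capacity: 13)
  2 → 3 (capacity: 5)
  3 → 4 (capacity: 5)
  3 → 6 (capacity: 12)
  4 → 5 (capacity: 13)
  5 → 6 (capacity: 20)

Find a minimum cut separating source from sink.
Min cut value = 5, edges: (2,3)

Min cut value: 5
Partition: S = [0, 1, 2], T = [3, 4, 5, 6]
Cut edges: (2,3)

By max-flow min-cut theorem, max flow = min cut = 5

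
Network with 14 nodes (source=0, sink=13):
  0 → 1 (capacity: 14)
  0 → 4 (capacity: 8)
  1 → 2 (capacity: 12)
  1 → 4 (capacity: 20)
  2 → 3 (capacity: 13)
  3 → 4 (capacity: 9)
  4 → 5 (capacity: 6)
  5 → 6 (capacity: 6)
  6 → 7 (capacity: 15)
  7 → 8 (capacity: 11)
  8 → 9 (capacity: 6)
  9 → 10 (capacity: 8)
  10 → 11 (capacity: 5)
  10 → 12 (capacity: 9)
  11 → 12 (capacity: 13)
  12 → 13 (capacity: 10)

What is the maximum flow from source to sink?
Maximum flow = 6

Max flow: 6

Flow assignment:
  0 → 4: 6/8
  4 → 5: 6/6
  5 → 6: 6/6
  6 → 7: 6/15
  7 → 8: 6/11
  8 → 9: 6/6
  9 → 10: 6/8
  10 → 12: 6/9
  12 → 13: 6/10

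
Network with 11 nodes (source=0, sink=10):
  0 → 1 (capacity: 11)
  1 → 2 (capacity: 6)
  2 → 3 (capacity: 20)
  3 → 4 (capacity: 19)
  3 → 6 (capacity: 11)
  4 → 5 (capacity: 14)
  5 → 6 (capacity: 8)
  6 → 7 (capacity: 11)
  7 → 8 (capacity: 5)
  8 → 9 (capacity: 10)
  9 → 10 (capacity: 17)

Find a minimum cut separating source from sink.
Min cut value = 5, edges: (7,8)

Min cut value: 5
Partition: S = [0, 1, 2, 3, 4, 5, 6, 7], T = [8, 9, 10]
Cut edges: (7,8)

By max-flow min-cut theorem, max flow = min cut = 5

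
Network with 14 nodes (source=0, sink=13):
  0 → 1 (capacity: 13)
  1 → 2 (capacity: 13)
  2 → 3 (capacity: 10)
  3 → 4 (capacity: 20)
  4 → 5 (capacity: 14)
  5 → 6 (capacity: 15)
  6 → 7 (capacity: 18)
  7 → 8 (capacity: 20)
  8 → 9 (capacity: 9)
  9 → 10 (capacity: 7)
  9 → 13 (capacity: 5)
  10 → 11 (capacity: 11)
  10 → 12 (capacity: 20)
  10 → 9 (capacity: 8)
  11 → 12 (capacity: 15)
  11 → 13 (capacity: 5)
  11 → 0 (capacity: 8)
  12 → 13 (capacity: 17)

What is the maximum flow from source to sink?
Maximum flow = 9

Max flow: 9

Flow assignment:
  0 → 1: 9/13
  1 → 2: 9/13
  2 → 3: 9/10
  3 → 4: 9/20
  4 → 5: 9/14
  5 → 6: 9/15
  6 → 7: 9/18
  7 → 8: 9/20
  8 → 9: 9/9
  9 → 10: 4/7
  9 → 13: 5/5
  10 → 11: 4/11
  11 → 13: 4/5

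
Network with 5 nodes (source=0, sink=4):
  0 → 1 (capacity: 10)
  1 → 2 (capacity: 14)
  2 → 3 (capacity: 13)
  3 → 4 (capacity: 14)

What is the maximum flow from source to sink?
Maximum flow = 10

Max flow: 10

Flow assignment:
  0 → 1: 10/10
  1 → 2: 10/14
  2 → 3: 10/13
  3 → 4: 10/14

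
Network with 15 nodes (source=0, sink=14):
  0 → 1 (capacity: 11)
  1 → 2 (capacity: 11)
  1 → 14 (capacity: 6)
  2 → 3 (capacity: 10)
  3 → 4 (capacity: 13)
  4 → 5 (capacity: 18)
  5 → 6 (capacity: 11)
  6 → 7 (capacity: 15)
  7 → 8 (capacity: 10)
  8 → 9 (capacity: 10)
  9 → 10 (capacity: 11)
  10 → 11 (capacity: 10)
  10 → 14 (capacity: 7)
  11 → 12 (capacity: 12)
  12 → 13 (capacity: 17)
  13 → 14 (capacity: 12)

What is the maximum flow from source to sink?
Maximum flow = 11

Max flow: 11

Flow assignment:
  0 → 1: 11/11
  1 → 2: 5/11
  1 → 14: 6/6
  2 → 3: 5/10
  3 → 4: 5/13
  4 → 5: 5/18
  5 → 6: 5/11
  6 → 7: 5/15
  7 → 8: 5/10
  8 → 9: 5/10
  9 → 10: 5/11
  10 → 14: 5/7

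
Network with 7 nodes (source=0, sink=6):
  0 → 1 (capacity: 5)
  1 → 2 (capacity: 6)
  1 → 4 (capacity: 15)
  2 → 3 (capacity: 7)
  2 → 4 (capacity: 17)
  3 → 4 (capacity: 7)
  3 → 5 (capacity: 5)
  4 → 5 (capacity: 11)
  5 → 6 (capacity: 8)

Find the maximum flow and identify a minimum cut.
Max flow = 5, Min cut edges: (0,1)

Maximum flow: 5
Minimum cut: (0,1)
Partition: S = [0], T = [1, 2, 3, 4, 5, 6]

Max-flow min-cut theorem verified: both equal 5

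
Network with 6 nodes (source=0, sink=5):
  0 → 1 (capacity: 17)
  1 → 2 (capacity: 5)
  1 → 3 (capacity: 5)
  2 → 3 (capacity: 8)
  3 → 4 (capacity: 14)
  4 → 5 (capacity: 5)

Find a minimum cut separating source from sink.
Min cut value = 5, edges: (4,5)

Min cut value: 5
Partition: S = [0, 1, 2, 3, 4], T = [5]
Cut edges: (4,5)

By max-flow min-cut theorem, max flow = min cut = 5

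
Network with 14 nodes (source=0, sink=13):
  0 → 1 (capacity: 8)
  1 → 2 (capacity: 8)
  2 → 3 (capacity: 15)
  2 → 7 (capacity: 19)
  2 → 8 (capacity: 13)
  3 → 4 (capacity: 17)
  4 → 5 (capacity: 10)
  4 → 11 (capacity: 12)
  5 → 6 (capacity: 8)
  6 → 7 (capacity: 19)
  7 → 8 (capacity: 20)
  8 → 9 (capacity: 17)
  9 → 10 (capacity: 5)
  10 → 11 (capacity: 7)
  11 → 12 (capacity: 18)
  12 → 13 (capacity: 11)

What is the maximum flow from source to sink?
Maximum flow = 8

Max flow: 8

Flow assignment:
  0 → 1: 8/8
  1 → 2: 8/8
  2 → 3: 8/15
  3 → 4: 8/17
  4 → 11: 8/12
  11 → 12: 8/18
  12 → 13: 8/11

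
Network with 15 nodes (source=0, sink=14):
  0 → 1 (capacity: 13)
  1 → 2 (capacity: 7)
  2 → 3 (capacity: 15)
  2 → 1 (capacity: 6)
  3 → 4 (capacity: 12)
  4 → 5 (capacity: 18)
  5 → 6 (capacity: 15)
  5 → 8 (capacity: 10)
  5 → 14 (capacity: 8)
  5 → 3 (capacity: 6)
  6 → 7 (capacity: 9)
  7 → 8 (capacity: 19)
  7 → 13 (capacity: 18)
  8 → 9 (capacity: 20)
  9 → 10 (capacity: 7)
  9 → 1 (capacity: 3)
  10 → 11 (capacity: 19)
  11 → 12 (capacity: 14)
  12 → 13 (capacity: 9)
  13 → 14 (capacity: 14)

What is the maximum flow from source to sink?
Maximum flow = 7

Max flow: 7

Flow assignment:
  0 → 1: 7/13
  1 → 2: 7/7
  2 → 3: 7/15
  3 → 4: 7/12
  4 → 5: 7/18
  5 → 14: 7/8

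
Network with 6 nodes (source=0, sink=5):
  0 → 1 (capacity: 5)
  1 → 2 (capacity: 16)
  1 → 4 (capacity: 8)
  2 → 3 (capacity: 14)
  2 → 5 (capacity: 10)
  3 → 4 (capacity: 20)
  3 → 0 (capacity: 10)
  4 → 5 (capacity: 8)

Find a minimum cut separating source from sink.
Min cut value = 5, edges: (0,1)

Min cut value: 5
Partition: S = [0], T = [1, 2, 3, 4, 5]
Cut edges: (0,1)

By max-flow min-cut theorem, max flow = min cut = 5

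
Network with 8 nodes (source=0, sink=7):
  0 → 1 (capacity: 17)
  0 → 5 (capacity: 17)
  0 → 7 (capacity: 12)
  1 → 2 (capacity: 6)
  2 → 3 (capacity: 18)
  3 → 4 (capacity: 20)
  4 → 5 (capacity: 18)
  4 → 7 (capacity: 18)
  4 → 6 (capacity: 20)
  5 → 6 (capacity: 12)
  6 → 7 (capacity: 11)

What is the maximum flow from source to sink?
Maximum flow = 29

Max flow: 29

Flow assignment:
  0 → 1: 6/17
  0 → 5: 11/17
  0 → 7: 12/12
  1 → 2: 6/6
  2 → 3: 6/18
  3 → 4: 6/20
  4 → 7: 6/18
  5 → 6: 11/12
  6 → 7: 11/11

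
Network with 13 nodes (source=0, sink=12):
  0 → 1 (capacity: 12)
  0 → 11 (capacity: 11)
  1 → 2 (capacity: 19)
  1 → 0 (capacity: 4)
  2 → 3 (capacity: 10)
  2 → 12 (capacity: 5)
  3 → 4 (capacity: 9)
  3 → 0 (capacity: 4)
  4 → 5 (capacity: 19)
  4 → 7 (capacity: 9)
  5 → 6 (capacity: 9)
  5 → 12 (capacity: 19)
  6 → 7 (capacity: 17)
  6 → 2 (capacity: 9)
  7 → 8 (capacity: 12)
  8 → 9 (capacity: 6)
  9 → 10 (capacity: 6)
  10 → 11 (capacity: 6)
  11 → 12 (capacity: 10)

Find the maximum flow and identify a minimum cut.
Max flow = 22, Min cut edges: (0,1), (11,12)

Maximum flow: 22
Minimum cut: (0,1), (11,12)
Partition: S = [0, 7, 8, 9, 10, 11], T = [1, 2, 3, 4, 5, 6, 12]

Max-flow min-cut theorem verified: both equal 22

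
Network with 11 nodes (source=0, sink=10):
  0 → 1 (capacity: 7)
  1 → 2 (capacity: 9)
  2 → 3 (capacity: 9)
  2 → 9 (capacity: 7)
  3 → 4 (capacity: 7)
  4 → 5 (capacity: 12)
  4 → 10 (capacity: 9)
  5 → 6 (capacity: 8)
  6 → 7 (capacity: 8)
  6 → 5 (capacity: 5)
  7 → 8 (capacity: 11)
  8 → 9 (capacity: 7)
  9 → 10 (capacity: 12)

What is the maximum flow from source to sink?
Maximum flow = 7

Max flow: 7

Flow assignment:
  0 → 1: 7/7
  1 → 2: 7/9
  2 → 9: 7/7
  9 → 10: 7/12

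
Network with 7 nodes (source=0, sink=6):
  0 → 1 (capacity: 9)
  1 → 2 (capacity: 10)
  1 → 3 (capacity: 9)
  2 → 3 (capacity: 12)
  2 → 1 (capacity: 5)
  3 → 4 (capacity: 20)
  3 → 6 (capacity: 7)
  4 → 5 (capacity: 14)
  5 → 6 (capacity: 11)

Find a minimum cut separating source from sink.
Min cut value = 9, edges: (0,1)

Min cut value: 9
Partition: S = [0], T = [1, 2, 3, 4, 5, 6]
Cut edges: (0,1)

By max-flow min-cut theorem, max flow = min cut = 9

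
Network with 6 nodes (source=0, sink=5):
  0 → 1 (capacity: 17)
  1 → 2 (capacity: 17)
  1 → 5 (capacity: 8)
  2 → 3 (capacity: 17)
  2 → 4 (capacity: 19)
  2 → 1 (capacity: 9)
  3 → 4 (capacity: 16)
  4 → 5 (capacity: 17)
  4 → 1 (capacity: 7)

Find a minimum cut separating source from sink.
Min cut value = 17, edges: (0,1)

Min cut value: 17
Partition: S = [0], T = [1, 2, 3, 4, 5]
Cut edges: (0,1)

By max-flow min-cut theorem, max flow = min cut = 17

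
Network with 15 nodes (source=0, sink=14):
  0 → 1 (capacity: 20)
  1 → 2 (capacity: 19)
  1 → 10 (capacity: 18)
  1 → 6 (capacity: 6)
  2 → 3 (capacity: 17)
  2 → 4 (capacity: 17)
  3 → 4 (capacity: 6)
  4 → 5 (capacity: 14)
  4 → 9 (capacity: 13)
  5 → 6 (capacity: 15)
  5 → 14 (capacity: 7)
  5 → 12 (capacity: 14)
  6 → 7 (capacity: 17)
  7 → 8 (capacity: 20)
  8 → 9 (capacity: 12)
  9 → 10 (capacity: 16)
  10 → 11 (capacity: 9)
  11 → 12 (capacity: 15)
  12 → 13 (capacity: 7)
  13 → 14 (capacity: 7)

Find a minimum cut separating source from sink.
Min cut value = 14, edges: (5,14), (13,14)

Min cut value: 14
Partition: S = [0, 1, 2, 3, 4, 5, 6, 7, 8, 9, 10, 11, 12, 13], T = [14]
Cut edges: (5,14), (13,14)

By max-flow min-cut theorem, max flow = min cut = 14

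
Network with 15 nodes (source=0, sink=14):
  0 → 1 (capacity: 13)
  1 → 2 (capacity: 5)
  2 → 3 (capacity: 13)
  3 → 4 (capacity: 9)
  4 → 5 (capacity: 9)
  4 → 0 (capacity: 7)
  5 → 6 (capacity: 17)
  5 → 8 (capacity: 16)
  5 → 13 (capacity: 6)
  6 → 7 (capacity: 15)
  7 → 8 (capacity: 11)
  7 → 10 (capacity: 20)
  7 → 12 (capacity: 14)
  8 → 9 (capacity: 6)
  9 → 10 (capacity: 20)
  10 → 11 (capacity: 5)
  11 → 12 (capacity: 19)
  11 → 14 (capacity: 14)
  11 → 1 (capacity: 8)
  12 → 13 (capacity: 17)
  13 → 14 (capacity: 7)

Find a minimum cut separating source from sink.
Min cut value = 5, edges: (1,2)

Min cut value: 5
Partition: S = [0, 1], T = [2, 3, 4, 5, 6, 7, 8, 9, 10, 11, 12, 13, 14]
Cut edges: (1,2)

By max-flow min-cut theorem, max flow = min cut = 5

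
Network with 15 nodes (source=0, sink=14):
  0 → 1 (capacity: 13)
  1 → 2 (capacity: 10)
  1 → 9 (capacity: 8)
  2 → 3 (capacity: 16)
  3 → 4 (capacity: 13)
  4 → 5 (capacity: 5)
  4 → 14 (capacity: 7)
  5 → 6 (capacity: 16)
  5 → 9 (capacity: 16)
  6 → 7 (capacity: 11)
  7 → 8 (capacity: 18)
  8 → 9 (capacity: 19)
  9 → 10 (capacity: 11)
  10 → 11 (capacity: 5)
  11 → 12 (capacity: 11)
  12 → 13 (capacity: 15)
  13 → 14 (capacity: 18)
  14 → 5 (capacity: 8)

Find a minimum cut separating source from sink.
Min cut value = 12, edges: (4,14), (10,11)

Min cut value: 12
Partition: S = [0, 1, 2, 3, 4, 5, 6, 7, 8, 9, 10], T = [11, 12, 13, 14]
Cut edges: (4,14), (10,11)

By max-flow min-cut theorem, max flow = min cut = 12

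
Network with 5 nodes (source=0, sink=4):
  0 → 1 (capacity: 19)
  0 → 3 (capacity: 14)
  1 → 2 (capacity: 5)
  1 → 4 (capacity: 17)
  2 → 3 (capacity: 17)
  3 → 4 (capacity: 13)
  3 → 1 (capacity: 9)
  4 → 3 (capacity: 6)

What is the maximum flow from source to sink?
Maximum flow = 30

Max flow: 30

Flow assignment:
  0 → 1: 19/19
  0 → 3: 11/14
  1 → 2: 2/5
  1 → 4: 17/17
  2 → 3: 2/17
  3 → 4: 13/13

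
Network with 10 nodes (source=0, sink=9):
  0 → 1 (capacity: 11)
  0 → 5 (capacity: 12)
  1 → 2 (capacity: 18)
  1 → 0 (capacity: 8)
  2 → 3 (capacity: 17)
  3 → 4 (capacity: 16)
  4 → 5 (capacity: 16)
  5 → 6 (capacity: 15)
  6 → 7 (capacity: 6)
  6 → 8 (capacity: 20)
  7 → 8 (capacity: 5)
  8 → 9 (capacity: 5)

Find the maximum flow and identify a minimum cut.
Max flow = 5, Min cut edges: (8,9)

Maximum flow: 5
Minimum cut: (8,9)
Partition: S = [0, 1, 2, 3, 4, 5, 6, 7, 8], T = [9]

Max-flow min-cut theorem verified: both equal 5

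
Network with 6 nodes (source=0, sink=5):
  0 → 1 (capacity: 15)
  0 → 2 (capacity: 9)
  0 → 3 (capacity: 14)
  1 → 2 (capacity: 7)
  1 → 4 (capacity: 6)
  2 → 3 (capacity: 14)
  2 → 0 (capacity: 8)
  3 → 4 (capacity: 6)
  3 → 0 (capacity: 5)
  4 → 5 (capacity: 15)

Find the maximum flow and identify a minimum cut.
Max flow = 12, Min cut edges: (1,4), (3,4)

Maximum flow: 12
Minimum cut: (1,4), (3,4)
Partition: S = [0, 1, 2, 3], T = [4, 5]

Max-flow min-cut theorem verified: both equal 12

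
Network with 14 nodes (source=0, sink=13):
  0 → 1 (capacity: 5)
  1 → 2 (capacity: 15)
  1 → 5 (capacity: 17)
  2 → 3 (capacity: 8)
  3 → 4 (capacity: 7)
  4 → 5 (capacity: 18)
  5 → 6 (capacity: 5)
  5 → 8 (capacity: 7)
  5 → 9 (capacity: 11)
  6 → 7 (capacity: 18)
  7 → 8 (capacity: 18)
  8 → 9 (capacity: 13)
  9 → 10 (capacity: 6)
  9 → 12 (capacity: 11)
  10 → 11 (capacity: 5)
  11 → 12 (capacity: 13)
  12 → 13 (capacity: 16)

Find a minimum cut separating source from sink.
Min cut value = 5, edges: (0,1)

Min cut value: 5
Partition: S = [0], T = [1, 2, 3, 4, 5, 6, 7, 8, 9, 10, 11, 12, 13]
Cut edges: (0,1)

By max-flow min-cut theorem, max flow = min cut = 5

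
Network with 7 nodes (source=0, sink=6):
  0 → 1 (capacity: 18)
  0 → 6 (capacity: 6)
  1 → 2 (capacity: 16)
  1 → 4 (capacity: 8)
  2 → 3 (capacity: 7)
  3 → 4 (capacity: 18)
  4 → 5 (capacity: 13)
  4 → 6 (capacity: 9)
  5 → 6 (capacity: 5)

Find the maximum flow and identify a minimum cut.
Max flow = 20, Min cut edges: (0,6), (4,6), (5,6)

Maximum flow: 20
Minimum cut: (0,6), (4,6), (5,6)
Partition: S = [0, 1, 2, 3, 4, 5], T = [6]

Max-flow min-cut theorem verified: both equal 20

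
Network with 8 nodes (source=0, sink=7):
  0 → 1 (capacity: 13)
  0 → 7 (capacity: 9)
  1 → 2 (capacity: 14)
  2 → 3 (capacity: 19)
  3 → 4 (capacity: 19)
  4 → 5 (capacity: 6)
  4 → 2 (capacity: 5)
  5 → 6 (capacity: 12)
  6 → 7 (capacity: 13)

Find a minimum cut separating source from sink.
Min cut value = 15, edges: (0,7), (4,5)

Min cut value: 15
Partition: S = [0, 1, 2, 3, 4], T = [5, 6, 7]
Cut edges: (0,7), (4,5)

By max-flow min-cut theorem, max flow = min cut = 15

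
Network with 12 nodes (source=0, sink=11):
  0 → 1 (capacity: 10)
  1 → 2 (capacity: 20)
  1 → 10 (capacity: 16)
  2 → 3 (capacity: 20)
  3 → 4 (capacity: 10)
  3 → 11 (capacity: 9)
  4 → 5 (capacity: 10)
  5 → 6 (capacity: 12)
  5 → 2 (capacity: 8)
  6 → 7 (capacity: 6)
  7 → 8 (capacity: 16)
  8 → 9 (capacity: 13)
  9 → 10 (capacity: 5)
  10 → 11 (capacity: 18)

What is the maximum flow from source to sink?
Maximum flow = 10

Max flow: 10

Flow assignment:
  0 → 1: 10/10
  1 → 10: 10/16
  10 → 11: 10/18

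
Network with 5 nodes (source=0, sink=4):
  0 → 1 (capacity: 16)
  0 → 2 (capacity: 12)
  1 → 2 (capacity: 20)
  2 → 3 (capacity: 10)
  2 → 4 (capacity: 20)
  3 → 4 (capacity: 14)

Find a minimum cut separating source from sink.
Min cut value = 28, edges: (0,1), (0,2)

Min cut value: 28
Partition: S = [0], T = [1, 2, 3, 4]
Cut edges: (0,1), (0,2)

By max-flow min-cut theorem, max flow = min cut = 28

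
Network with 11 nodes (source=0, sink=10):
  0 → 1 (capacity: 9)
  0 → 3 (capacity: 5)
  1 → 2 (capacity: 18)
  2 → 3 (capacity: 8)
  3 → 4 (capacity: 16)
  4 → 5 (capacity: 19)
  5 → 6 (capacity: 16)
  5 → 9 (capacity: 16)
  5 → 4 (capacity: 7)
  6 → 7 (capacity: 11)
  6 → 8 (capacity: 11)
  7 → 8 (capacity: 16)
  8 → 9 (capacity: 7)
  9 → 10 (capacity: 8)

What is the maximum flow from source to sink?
Maximum flow = 8

Max flow: 8

Flow assignment:
  0 → 1: 8/9
  1 → 2: 8/18
  2 → 3: 8/8
  3 → 4: 8/16
  4 → 5: 8/19
  5 → 9: 8/16
  9 → 10: 8/8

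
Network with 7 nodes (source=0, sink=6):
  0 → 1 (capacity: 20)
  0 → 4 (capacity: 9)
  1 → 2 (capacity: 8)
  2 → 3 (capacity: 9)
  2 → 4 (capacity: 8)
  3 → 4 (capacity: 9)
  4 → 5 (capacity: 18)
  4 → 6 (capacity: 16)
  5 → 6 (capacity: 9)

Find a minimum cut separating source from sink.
Min cut value = 17, edges: (0,4), (1,2)

Min cut value: 17
Partition: S = [0, 1], T = [2, 3, 4, 5, 6]
Cut edges: (0,4), (1,2)

By max-flow min-cut theorem, max flow = min cut = 17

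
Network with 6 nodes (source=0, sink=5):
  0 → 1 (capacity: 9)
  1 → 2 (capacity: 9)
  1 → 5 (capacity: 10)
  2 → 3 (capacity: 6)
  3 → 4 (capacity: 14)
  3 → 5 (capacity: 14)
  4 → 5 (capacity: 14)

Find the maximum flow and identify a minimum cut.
Max flow = 9, Min cut edges: (0,1)

Maximum flow: 9
Minimum cut: (0,1)
Partition: S = [0], T = [1, 2, 3, 4, 5]

Max-flow min-cut theorem verified: both equal 9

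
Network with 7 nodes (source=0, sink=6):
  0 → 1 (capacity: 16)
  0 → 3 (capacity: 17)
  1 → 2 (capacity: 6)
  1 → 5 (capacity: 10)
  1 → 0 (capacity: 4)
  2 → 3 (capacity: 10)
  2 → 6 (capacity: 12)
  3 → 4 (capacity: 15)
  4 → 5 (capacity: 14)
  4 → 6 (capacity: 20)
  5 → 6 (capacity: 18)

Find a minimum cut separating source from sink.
Min cut value = 31, edges: (1,2), (1,5), (3,4)

Min cut value: 31
Partition: S = [0, 1, 3], T = [2, 4, 5, 6]
Cut edges: (1,2), (1,5), (3,4)

By max-flow min-cut theorem, max flow = min cut = 31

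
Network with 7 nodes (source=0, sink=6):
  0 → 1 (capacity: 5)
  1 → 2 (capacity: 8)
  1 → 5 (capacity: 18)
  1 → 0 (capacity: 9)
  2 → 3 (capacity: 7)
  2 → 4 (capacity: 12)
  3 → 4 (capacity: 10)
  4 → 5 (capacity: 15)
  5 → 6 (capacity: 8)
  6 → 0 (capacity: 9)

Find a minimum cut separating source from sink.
Min cut value = 5, edges: (0,1)

Min cut value: 5
Partition: S = [0], T = [1, 2, 3, 4, 5, 6]
Cut edges: (0,1)

By max-flow min-cut theorem, max flow = min cut = 5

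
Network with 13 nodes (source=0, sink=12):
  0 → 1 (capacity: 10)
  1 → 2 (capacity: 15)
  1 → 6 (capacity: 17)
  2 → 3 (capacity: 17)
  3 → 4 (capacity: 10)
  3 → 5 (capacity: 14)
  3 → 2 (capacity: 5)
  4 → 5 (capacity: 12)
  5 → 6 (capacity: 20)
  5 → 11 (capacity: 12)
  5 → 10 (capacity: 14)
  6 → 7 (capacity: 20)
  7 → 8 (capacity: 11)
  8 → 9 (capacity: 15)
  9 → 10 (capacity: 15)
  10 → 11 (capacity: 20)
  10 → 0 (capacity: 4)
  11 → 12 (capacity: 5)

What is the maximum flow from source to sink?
Maximum flow = 5

Max flow: 5

Flow assignment:
  0 → 1: 9/10
  1 → 2: 9/15
  2 → 3: 9/17
  3 → 5: 9/14
  5 → 11: 5/12
  5 → 10: 4/14
  10 → 0: 4/4
  11 → 12: 5/5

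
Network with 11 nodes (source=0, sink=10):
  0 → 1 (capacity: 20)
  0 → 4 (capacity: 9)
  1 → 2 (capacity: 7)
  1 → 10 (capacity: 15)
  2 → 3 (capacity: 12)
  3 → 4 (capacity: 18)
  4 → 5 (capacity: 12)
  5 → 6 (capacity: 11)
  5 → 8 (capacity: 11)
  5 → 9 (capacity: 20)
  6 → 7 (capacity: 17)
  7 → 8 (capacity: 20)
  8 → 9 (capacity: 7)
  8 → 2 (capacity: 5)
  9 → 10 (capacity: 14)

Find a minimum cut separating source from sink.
Min cut value = 27, edges: (1,10), (4,5)

Min cut value: 27
Partition: S = [0, 1, 2, 3, 4], T = [5, 6, 7, 8, 9, 10]
Cut edges: (1,10), (4,5)

By max-flow min-cut theorem, max flow = min cut = 27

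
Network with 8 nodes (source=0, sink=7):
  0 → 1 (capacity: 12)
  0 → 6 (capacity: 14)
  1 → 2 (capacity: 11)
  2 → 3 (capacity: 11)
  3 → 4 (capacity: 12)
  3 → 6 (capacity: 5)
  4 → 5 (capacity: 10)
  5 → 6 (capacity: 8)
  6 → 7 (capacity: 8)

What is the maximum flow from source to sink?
Maximum flow = 8

Max flow: 8

Flow assignment:
  0 → 1: 8/12
  1 → 2: 8/11
  2 → 3: 8/11
  3 → 4: 6/12
  3 → 6: 2/5
  4 → 5: 6/10
  5 → 6: 6/8
  6 → 7: 8/8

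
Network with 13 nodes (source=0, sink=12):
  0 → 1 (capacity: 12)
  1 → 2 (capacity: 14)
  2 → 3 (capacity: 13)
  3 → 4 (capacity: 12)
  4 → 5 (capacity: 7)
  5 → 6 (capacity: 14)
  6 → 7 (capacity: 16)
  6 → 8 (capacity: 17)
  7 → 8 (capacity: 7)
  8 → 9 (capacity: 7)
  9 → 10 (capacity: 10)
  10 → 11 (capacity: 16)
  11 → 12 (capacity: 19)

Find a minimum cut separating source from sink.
Min cut value = 7, edges: (8,9)

Min cut value: 7
Partition: S = [0, 1, 2, 3, 4, 5, 6, 7, 8], T = [9, 10, 11, 12]
Cut edges: (8,9)

By max-flow min-cut theorem, max flow = min cut = 7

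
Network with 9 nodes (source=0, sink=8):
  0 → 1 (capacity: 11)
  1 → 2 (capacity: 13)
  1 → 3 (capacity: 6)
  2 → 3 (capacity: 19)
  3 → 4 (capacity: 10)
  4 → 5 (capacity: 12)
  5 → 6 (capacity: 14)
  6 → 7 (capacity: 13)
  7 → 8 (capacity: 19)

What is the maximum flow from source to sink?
Maximum flow = 10

Max flow: 10

Flow assignment:
  0 → 1: 10/11
  1 → 2: 4/13
  1 → 3: 6/6
  2 → 3: 4/19
  3 → 4: 10/10
  4 → 5: 10/12
  5 → 6: 10/14
  6 → 7: 10/13
  7 → 8: 10/19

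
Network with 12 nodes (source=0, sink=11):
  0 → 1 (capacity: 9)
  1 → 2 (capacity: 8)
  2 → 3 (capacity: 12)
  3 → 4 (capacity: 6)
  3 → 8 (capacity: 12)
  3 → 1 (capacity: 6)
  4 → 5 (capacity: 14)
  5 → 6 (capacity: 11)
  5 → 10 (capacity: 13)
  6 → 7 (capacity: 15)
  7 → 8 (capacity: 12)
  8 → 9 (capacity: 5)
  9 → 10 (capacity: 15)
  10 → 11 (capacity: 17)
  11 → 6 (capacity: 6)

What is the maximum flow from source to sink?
Maximum flow = 8

Max flow: 8

Flow assignment:
  0 → 1: 8/9
  1 → 2: 8/8
  2 → 3: 8/12
  3 → 4: 6/6
  3 → 8: 2/12
  4 → 5: 6/14
  5 → 10: 6/13
  8 → 9: 2/5
  9 → 10: 2/15
  10 → 11: 8/17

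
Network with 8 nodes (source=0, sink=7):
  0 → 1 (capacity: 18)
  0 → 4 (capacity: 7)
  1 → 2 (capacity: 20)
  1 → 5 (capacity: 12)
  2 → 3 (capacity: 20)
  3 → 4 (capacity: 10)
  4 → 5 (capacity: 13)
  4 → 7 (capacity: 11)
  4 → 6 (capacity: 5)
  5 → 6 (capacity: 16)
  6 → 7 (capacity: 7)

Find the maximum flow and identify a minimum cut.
Max flow = 18, Min cut edges: (4,7), (6,7)

Maximum flow: 18
Minimum cut: (4,7), (6,7)
Partition: S = [0, 1, 2, 3, 4, 5, 6], T = [7]

Max-flow min-cut theorem verified: both equal 18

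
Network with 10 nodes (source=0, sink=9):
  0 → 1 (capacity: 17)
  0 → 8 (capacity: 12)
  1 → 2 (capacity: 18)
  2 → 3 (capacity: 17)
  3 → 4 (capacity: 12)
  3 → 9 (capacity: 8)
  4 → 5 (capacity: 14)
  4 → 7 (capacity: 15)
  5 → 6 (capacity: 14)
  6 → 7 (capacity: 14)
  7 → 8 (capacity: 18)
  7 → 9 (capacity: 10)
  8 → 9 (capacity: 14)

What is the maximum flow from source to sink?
Maximum flow = 29

Max flow: 29

Flow assignment:
  0 → 1: 17/17
  0 → 8: 12/12
  1 → 2: 17/18
  2 → 3: 17/17
  3 → 4: 9/12
  3 → 9: 8/8
  4 → 7: 9/15
  7 → 9: 9/10
  8 → 9: 12/14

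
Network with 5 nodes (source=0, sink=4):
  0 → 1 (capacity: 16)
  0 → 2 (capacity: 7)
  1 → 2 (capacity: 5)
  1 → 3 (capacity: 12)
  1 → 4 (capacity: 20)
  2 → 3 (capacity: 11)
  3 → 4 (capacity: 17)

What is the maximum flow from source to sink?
Maximum flow = 23

Max flow: 23

Flow assignment:
  0 → 1: 16/16
  0 → 2: 7/7
  1 → 4: 16/20
  2 → 3: 7/11
  3 → 4: 7/17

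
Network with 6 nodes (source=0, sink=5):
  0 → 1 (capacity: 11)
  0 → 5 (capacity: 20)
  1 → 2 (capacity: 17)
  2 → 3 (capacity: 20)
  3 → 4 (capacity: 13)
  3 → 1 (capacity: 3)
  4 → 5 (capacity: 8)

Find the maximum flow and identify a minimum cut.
Max flow = 28, Min cut edges: (0,5), (4,5)

Maximum flow: 28
Minimum cut: (0,5), (4,5)
Partition: S = [0, 1, 2, 3, 4], T = [5]

Max-flow min-cut theorem verified: both equal 28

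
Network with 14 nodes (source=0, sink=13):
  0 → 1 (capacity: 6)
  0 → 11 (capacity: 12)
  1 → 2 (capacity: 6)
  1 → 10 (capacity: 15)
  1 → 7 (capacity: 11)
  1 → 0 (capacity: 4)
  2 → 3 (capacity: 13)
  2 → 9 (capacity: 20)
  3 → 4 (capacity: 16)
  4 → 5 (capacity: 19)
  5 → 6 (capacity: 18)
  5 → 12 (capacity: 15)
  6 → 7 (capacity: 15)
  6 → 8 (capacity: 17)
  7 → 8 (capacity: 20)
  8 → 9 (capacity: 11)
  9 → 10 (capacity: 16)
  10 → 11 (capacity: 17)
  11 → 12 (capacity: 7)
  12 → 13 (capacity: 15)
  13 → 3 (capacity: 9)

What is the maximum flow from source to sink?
Maximum flow = 13

Max flow: 13

Flow assignment:
  0 → 1: 6/6
  0 → 11: 7/12
  1 → 2: 6/6
  2 → 3: 6/13
  3 → 4: 6/16
  4 → 5: 6/19
  5 → 12: 6/15
  11 → 12: 7/7
  12 → 13: 13/15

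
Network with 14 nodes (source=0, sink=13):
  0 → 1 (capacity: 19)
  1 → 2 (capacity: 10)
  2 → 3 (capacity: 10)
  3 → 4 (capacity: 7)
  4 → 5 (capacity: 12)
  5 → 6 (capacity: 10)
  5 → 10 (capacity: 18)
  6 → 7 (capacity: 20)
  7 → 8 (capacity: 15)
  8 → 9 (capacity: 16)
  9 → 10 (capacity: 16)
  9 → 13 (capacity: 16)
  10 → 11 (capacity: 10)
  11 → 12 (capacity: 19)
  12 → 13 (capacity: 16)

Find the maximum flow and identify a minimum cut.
Max flow = 7, Min cut edges: (3,4)

Maximum flow: 7
Minimum cut: (3,4)
Partition: S = [0, 1, 2, 3], T = [4, 5, 6, 7, 8, 9, 10, 11, 12, 13]

Max-flow min-cut theorem verified: both equal 7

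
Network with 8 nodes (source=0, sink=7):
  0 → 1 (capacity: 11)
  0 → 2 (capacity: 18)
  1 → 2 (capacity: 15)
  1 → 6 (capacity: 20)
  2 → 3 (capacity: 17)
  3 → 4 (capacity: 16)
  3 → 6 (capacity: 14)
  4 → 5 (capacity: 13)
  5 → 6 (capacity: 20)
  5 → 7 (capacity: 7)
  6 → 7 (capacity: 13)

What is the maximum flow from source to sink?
Maximum flow = 20

Max flow: 20

Flow assignment:
  0 → 1: 5/11
  0 → 2: 15/18
  1 → 6: 5/20
  2 → 3: 15/17
  3 → 4: 13/16
  3 → 6: 2/14
  4 → 5: 13/13
  5 → 6: 6/20
  5 → 7: 7/7
  6 → 7: 13/13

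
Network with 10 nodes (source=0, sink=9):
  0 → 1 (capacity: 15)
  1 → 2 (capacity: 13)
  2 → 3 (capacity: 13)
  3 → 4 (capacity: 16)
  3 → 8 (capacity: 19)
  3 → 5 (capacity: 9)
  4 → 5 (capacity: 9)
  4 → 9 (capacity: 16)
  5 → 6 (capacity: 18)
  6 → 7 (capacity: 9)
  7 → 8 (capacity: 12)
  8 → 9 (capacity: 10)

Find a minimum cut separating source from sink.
Min cut value = 13, edges: (2,3)

Min cut value: 13
Partition: S = [0, 1, 2], T = [3, 4, 5, 6, 7, 8, 9]
Cut edges: (2,3)

By max-flow min-cut theorem, max flow = min cut = 13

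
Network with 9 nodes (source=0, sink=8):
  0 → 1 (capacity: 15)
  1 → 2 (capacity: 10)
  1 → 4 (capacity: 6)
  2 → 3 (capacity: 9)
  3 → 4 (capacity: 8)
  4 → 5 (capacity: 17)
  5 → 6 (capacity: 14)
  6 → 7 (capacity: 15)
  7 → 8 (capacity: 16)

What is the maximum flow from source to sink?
Maximum flow = 14

Max flow: 14

Flow assignment:
  0 → 1: 14/15
  1 → 2: 8/10
  1 → 4: 6/6
  2 → 3: 8/9
  3 → 4: 8/8
  4 → 5: 14/17
  5 → 6: 14/14
  6 → 7: 14/15
  7 → 8: 14/16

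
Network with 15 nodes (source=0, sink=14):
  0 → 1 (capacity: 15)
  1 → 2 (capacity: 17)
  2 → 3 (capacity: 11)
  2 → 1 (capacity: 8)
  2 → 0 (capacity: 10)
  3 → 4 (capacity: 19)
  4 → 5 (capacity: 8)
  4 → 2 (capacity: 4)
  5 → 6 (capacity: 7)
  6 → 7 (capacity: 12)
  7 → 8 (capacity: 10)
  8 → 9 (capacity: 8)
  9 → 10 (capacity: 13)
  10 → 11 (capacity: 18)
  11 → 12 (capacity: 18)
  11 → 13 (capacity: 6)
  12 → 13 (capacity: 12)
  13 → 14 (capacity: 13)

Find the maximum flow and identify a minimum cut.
Max flow = 7, Min cut edges: (5,6)

Maximum flow: 7
Minimum cut: (5,6)
Partition: S = [0, 1, 2, 3, 4, 5], T = [6, 7, 8, 9, 10, 11, 12, 13, 14]

Max-flow min-cut theorem verified: both equal 7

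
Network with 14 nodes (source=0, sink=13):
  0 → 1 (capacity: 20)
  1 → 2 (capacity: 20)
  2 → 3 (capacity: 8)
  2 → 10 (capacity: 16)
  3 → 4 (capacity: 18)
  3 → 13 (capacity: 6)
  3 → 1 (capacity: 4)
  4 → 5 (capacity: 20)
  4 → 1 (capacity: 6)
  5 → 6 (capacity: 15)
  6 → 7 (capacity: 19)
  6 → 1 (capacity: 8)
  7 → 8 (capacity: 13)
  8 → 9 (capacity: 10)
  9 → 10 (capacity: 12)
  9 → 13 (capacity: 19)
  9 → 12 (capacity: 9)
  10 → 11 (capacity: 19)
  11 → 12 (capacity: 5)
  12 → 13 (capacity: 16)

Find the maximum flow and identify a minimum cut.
Max flow = 13, Min cut edges: (2,3), (11,12)

Maximum flow: 13
Minimum cut: (2,3), (11,12)
Partition: S = [0, 1, 2, 10, 11], T = [3, 4, 5, 6, 7, 8, 9, 12, 13]

Max-flow min-cut theorem verified: both equal 13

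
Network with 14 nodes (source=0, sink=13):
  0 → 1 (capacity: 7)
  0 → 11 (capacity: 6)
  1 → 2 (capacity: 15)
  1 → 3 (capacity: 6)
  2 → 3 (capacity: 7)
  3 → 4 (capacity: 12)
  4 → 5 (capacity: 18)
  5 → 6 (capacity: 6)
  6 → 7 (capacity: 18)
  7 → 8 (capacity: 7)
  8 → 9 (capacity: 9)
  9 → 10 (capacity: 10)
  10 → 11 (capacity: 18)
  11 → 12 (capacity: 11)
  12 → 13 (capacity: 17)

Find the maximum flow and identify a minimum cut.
Max flow = 11, Min cut edges: (11,12)

Maximum flow: 11
Minimum cut: (11,12)
Partition: S = [0, 1, 2, 3, 4, 5, 6, 7, 8, 9, 10, 11], T = [12, 13]

Max-flow min-cut theorem verified: both equal 11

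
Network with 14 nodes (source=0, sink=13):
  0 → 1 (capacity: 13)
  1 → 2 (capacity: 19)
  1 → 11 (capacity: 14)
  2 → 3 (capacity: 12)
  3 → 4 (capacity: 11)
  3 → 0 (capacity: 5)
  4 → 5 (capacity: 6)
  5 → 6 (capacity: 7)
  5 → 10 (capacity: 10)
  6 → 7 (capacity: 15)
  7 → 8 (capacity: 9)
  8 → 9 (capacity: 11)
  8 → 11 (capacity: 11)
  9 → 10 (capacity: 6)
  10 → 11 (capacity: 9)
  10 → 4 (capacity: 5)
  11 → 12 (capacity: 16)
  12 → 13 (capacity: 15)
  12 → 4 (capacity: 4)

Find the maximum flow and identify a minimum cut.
Max flow = 13, Min cut edges: (0,1)

Maximum flow: 13
Minimum cut: (0,1)
Partition: S = [0], T = [1, 2, 3, 4, 5, 6, 7, 8, 9, 10, 11, 12, 13]

Max-flow min-cut theorem verified: both equal 13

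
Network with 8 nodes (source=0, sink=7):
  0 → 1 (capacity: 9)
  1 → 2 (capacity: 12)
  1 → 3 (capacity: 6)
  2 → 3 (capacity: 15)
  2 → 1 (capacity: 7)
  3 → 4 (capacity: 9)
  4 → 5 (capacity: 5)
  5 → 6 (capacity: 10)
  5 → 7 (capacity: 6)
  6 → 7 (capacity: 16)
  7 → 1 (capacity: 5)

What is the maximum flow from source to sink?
Maximum flow = 5

Max flow: 5

Flow assignment:
  0 → 1: 5/9
  1 → 2: 3/12
  1 → 3: 2/6
  2 → 3: 3/15
  3 → 4: 5/9
  4 → 5: 5/5
  5 → 7: 5/6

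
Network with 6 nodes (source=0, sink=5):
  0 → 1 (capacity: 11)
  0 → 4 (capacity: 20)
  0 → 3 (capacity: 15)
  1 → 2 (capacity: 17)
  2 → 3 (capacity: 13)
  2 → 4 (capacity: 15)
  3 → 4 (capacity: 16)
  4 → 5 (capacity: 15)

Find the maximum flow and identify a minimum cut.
Max flow = 15, Min cut edges: (4,5)

Maximum flow: 15
Minimum cut: (4,5)
Partition: S = [0, 1, 2, 3, 4], T = [5]

Max-flow min-cut theorem verified: both equal 15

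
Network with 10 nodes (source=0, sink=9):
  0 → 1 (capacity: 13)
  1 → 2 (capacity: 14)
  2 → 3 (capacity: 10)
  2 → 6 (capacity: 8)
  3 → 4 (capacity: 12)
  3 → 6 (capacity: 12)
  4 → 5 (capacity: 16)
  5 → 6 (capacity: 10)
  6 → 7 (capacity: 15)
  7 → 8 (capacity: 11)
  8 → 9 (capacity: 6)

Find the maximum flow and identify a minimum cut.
Max flow = 6, Min cut edges: (8,9)

Maximum flow: 6
Minimum cut: (8,9)
Partition: S = [0, 1, 2, 3, 4, 5, 6, 7, 8], T = [9]

Max-flow min-cut theorem verified: both equal 6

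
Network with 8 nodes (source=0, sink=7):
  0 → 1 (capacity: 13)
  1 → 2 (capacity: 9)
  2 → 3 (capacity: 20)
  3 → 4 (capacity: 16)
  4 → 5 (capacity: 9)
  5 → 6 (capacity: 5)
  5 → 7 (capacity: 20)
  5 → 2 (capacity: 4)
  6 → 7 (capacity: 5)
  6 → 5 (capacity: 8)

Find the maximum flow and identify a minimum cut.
Max flow = 9, Min cut edges: (4,5)

Maximum flow: 9
Minimum cut: (4,5)
Partition: S = [0, 1, 2, 3, 4], T = [5, 6, 7]

Max-flow min-cut theorem verified: both equal 9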